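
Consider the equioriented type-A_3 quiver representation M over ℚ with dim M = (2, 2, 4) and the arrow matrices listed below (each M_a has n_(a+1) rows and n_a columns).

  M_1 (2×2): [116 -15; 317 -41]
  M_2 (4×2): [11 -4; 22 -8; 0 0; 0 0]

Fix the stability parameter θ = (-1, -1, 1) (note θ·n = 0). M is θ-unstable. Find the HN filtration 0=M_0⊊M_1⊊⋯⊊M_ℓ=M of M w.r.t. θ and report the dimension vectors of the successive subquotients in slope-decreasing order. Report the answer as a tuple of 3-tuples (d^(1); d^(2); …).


Via rank(M_{q-1}∘⋯∘M_p): M ≅ I[1,2], I[1,3], I[3,3]^3.
μ_θ-semistable layers: μ^(1)=1; μ^(2)=-1

((0, 0, 4); (2, 2, 0))


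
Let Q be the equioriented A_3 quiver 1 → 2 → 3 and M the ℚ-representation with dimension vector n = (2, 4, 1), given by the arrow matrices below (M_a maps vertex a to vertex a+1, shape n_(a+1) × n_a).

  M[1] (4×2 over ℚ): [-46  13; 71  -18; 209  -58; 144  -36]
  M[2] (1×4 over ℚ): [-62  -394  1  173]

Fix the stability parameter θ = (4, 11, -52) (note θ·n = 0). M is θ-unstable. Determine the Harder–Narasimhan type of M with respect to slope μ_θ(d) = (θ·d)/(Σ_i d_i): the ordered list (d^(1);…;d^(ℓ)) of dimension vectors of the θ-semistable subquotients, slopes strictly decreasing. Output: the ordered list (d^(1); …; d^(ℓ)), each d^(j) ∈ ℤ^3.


Interval decomposition of M: I[1,2], I[1,3], I[2,2]^2.
HN type (ℓ=3): μ^(1)=11; μ^(2)=4; μ^(3)=-37/3

((0, 3, 0); (1, 0, 0); (1, 1, 1))


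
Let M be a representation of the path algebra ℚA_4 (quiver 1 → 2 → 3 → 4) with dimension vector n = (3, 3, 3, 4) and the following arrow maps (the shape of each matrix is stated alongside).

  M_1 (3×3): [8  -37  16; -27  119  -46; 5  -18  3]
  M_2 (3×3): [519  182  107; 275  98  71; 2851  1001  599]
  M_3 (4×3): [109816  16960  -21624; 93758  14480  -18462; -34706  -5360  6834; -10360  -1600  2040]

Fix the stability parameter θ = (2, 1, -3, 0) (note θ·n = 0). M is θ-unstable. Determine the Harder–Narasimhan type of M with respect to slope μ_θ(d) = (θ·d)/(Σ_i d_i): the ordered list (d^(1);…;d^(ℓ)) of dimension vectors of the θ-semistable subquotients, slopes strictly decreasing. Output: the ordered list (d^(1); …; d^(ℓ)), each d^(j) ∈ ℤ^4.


Interval decomposition of M: I[1,2], I[1,3], I[1,4], I[3,3], I[4,4]^3.
HN type (ℓ=3): μ^(1)=3/2; μ^(2)=0; μ^(3)=-3

((1, 1, 0, 0); (2, 2, 2, 4); (0, 0, 1, 0))


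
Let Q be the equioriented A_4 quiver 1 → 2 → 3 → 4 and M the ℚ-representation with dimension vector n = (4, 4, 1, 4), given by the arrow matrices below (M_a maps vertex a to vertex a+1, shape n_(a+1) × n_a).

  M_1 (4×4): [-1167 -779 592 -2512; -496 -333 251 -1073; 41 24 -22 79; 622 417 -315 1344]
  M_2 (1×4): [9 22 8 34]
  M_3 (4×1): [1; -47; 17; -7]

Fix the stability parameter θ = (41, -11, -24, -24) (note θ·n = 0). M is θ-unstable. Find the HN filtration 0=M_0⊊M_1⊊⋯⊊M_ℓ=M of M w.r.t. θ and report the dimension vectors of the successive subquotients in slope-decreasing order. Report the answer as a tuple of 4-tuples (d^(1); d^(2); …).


Barcode: M ≅ I[1,2]^3, I[1,4], I[4,4]^3. HN layers by μ_θ (3 steps, strictly decreasing):
  μ^(1)=15; μ^(2)=-9/2; μ^(3)=-24

((3, 3, 0, 0); (1, 1, 1, 1); (0, 0, 0, 3))


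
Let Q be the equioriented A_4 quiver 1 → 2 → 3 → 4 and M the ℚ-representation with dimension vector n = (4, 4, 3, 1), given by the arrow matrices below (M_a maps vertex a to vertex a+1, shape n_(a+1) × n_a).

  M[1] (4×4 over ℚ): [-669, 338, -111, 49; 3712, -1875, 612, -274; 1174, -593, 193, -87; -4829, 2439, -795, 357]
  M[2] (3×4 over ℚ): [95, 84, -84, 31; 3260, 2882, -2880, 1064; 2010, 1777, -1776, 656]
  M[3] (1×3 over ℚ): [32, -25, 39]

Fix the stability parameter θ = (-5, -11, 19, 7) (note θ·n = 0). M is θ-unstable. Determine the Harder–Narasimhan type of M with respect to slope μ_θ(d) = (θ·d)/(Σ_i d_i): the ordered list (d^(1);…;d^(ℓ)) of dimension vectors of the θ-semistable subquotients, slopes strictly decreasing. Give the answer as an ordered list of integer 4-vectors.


Barcode: M ≅ I[1,2]^2, I[1,3], I[1,4], I[3,3]. HN layers by μ_θ (3 steps, strictly decreasing):
  μ^(1)=19; μ^(2)=13; μ^(3)=-8

((0, 0, 2, 0); (0, 0, 1, 1); (4, 4, 0, 0))


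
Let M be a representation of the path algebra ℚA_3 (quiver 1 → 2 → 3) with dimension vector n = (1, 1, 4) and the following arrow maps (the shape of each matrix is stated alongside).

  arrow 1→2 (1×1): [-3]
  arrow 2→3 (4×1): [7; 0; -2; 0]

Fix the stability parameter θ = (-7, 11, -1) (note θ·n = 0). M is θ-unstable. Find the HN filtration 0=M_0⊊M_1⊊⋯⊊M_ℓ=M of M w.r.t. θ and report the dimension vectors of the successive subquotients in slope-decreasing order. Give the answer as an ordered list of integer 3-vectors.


Via rank(M_{q-1}∘⋯∘M_p): M ≅ I[1,3], I[3,3]^3.
μ_θ-semistable layers: μ^(1)=5; μ^(2)=-1; μ^(3)=-7

((0, 1, 1); (0, 0, 3); (1, 0, 0))


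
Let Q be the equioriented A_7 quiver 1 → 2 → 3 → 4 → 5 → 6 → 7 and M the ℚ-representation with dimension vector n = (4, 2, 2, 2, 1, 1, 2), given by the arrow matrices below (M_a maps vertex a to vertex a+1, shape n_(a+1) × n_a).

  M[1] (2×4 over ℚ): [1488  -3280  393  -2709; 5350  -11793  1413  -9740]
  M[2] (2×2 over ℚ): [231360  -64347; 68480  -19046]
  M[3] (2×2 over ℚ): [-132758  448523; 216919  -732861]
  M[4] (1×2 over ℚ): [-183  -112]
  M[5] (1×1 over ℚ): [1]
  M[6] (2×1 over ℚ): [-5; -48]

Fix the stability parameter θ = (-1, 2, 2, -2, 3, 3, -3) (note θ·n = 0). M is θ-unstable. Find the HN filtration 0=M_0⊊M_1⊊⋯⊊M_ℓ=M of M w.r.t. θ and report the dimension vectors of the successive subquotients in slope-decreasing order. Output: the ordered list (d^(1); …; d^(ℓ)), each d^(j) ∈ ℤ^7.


Barcode: M ≅ I[1,1]^2, I[1,2], I[1,4], I[3,7], I[7,7]. HN layers by μ_θ (6 steps, strictly decreasing):
  μ^(1)=2; μ^(2)=1; μ^(3)=2/3; μ^(4)=0; μ^(5)=-1; μ^(6)=-3

((0, 1, 0, 0, 0, 0, 0); (0, 0, 0, 0, 1, 1, 1); (0, 1, 1, 1, 0, 0, 0); (0, 0, 1, 1, 0, 0, 0); (4, 0, 0, 0, 0, 0, 0); (0, 0, 0, 0, 0, 0, 1))


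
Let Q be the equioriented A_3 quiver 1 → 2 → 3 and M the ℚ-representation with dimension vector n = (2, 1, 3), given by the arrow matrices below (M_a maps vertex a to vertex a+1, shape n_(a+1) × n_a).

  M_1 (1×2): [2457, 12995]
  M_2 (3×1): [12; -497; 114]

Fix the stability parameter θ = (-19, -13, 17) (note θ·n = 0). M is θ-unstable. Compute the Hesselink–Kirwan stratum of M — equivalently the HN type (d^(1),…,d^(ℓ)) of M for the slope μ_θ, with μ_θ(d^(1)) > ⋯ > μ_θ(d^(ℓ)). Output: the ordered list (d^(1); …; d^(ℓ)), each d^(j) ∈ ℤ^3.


Via rank(M_{q-1}∘⋯∘M_p): M ≅ I[1,1], I[1,3], I[3,3]^2.
μ_θ-semistable layers: μ^(1)=17; μ^(2)=-13; μ^(3)=-19

((0, 0, 3); (0, 1, 0); (2, 0, 0))


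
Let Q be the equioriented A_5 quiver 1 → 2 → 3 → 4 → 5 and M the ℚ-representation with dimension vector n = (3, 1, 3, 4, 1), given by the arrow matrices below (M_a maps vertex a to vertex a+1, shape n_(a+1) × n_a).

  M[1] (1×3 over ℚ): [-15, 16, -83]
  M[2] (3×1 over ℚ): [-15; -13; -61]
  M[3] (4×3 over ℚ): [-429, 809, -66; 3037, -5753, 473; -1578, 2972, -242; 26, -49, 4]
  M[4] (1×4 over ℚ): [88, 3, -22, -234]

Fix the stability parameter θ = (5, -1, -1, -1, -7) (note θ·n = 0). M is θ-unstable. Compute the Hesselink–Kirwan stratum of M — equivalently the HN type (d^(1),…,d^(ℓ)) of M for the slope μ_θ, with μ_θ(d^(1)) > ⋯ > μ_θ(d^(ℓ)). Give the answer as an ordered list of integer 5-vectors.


Via rank(M_{q-1}∘⋯∘M_p): M ≅ I[1,1]^2, I[1,5], I[3,4]^2, I[4,4].
μ_θ-semistable layers: μ^(1)=5; μ^(2)=-1

((2, 0, 0, 0, 0); (1, 1, 3, 4, 1))


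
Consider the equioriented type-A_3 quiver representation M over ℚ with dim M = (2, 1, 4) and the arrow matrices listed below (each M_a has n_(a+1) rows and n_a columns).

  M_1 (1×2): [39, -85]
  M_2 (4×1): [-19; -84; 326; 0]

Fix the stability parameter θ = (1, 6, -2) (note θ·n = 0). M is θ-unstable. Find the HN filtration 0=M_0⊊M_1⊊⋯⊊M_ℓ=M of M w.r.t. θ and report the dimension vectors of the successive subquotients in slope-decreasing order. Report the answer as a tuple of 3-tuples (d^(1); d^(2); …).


Via rank(M_{q-1}∘⋯∘M_p): M ≅ I[1,1], I[1,3], I[3,3]^3.
μ_θ-semistable layers: μ^(1)=2; μ^(2)=1; μ^(3)=-2

((0, 1, 1); (2, 0, 0); (0, 0, 3))


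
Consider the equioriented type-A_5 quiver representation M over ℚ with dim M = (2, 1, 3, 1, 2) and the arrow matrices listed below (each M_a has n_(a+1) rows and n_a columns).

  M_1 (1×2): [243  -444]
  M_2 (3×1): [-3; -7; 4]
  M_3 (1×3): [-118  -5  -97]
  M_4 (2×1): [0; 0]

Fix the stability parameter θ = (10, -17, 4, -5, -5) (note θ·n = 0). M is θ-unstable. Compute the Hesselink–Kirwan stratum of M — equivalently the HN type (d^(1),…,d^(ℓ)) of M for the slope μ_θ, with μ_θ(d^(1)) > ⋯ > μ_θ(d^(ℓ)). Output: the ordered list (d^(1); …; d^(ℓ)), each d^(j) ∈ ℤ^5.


Interval decomposition of M: I[1,1], I[1,4], I[3,3]^2, I[5,5]^2.
HN type (ℓ=5): μ^(1)=10; μ^(2)=4; μ^(3)=-1/2; μ^(4)=-7/2; μ^(5)=-5

((1, 0, 0, 0, 0); (0, 0, 2, 0, 0); (0, 0, 1, 1, 0); (1, 1, 0, 0, 0); (0, 0, 0, 0, 2))


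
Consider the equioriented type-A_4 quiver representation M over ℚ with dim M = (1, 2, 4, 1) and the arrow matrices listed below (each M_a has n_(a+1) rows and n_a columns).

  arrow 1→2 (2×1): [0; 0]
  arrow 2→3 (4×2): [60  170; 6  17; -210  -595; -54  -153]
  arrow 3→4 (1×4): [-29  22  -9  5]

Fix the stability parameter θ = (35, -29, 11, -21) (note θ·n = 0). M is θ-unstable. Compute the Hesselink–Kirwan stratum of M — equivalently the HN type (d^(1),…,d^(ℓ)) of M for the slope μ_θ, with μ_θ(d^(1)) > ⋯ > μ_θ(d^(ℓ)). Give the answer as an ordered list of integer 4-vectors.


Interval decomposition of M: I[1,1], I[2,2], I[2,4], I[3,3]^3.
HN type (ℓ=4): μ^(1)=35; μ^(2)=11; μ^(3)=-5; μ^(4)=-29

((1, 0, 0, 0); (0, 0, 3, 0); (0, 0, 1, 1); (0, 2, 0, 0))


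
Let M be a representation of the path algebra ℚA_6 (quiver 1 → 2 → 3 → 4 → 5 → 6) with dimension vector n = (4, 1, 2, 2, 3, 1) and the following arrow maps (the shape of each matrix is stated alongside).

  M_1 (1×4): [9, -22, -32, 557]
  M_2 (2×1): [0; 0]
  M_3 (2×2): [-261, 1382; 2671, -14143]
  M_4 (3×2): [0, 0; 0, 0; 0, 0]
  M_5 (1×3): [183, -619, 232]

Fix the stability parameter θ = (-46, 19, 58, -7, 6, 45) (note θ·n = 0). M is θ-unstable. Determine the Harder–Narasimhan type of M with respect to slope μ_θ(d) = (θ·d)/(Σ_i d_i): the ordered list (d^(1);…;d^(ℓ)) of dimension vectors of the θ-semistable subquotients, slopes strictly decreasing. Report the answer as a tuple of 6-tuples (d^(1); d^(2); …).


Via rank(M_{q-1}∘⋯∘M_p): M ≅ I[1,1]^3, I[1,2], I[3,4]^2, I[5,5]^2, I[5,6].
μ_θ-semistable layers: μ^(1)=45; μ^(2)=51/2; μ^(3)=19; μ^(4)=6; μ^(5)=-46

((0, 0, 0, 0, 0, 1); (0, 0, 2, 2, 0, 0); (0, 1, 0, 0, 0, 0); (0, 0, 0, 0, 3, 0); (4, 0, 0, 0, 0, 0))


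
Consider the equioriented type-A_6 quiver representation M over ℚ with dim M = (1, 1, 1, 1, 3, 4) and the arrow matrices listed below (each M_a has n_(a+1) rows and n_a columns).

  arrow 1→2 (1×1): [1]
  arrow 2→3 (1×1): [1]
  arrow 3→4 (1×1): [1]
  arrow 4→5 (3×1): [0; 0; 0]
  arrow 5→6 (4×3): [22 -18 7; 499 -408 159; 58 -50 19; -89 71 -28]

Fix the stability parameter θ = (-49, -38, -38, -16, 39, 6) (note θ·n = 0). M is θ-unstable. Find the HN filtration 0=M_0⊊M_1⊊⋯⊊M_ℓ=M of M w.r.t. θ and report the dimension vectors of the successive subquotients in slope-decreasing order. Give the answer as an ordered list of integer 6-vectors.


Interval decomposition of M: I[1,4], I[5,6]^3, I[6,6].
HN type (ℓ=5): μ^(1)=45/2; μ^(2)=6; μ^(3)=-16; μ^(4)=-38; μ^(5)=-49

((0, 0, 0, 0, 3, 3); (0, 0, 0, 0, 0, 1); (0, 0, 0, 1, 0, 0); (0, 1, 1, 0, 0, 0); (1, 0, 0, 0, 0, 0))


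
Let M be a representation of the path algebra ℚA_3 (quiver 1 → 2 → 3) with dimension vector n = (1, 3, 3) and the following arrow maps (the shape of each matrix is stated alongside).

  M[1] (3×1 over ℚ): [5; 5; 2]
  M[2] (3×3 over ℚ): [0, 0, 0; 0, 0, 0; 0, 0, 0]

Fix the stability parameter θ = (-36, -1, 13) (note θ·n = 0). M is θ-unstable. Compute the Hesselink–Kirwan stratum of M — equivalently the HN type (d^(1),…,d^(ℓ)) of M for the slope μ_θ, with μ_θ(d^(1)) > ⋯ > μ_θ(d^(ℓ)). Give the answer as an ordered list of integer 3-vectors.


Via rank(M_{q-1}∘⋯∘M_p): M ≅ I[1,2], I[2,2]^2, I[3,3]^3.
μ_θ-semistable layers: μ^(1)=13; μ^(2)=-1; μ^(3)=-36

((0, 0, 3); (0, 3, 0); (1, 0, 0))


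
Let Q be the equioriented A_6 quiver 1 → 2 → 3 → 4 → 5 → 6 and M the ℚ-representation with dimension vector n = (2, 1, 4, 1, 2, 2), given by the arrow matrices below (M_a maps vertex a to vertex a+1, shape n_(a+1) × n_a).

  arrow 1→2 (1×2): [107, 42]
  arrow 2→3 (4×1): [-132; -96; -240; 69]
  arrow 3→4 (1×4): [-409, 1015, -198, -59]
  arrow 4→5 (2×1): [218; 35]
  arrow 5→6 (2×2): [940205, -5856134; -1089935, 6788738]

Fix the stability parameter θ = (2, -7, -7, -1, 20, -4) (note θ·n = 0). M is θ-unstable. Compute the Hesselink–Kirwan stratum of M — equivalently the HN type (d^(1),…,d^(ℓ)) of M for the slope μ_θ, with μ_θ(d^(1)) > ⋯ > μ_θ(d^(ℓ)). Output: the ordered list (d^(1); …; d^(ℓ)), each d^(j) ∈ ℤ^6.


Interval decomposition of M: I[1,1], I[1,5], I[3,3]^3, I[5,6], I[6,6].
HN type (ℓ=6): μ^(1)=20; μ^(2)=8; μ^(3)=2; μ^(4)=-1; μ^(5)=-4; μ^(6)=-7

((0, 0, 0, 0, 1, 0); (0, 0, 0, 0, 1, 1); (1, 0, 0, 0, 0, 0); (0, 0, 0, 1, 0, 0); (1, 1, 1, 0, 0, 1); (0, 0, 3, 0, 0, 0))


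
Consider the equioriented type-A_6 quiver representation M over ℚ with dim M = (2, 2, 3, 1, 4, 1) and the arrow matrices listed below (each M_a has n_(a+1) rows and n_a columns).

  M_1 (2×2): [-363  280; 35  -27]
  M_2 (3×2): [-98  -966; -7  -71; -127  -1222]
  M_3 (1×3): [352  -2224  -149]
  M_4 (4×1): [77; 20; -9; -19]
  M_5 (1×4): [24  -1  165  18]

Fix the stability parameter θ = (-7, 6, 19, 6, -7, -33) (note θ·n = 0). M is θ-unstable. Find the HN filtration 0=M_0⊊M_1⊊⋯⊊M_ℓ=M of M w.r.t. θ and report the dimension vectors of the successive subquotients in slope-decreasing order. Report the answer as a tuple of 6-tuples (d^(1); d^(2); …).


Via rank(M_{q-1}∘⋯∘M_p): M ≅ I[1,3], I[1,6], I[3,3], I[5,5]^3.
μ_θ-semistable layers: μ^(1)=19; μ^(2)=6; μ^(3)=-9/5; μ^(4)=-7

((0, 0, 2, 0, 0, 0); (0, 1, 0, 0, 0, 0); (0, 1, 1, 1, 1, 1); (2, 0, 0, 0, 3, 0))


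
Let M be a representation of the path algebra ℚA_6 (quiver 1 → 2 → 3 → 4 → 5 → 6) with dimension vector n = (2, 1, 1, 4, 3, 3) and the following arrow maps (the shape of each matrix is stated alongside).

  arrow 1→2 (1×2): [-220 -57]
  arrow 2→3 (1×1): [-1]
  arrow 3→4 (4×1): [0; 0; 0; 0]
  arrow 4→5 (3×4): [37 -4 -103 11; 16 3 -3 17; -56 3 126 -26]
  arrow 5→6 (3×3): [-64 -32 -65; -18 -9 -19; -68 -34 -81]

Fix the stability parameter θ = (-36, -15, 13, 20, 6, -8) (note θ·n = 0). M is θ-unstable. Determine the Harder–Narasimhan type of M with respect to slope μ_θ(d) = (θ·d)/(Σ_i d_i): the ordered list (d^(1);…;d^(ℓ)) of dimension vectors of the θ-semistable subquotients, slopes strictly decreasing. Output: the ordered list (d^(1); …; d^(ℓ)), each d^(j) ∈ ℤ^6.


Interval decomposition of M: I[1,1], I[1,3], I[4,4], I[4,5], I[4,6]^2, I[6,6].
HN type (ℓ=6): μ^(1)=20; μ^(2)=13; μ^(3)=6; μ^(4)=-8; μ^(5)=-15; μ^(6)=-36

((0, 0, 0, 1, 0, 0); (0, 0, 1, 1, 1, 0); (0, 0, 0, 2, 2, 2); (0, 0, 0, 0, 0, 1); (0, 1, 0, 0, 0, 0); (2, 0, 0, 0, 0, 0))


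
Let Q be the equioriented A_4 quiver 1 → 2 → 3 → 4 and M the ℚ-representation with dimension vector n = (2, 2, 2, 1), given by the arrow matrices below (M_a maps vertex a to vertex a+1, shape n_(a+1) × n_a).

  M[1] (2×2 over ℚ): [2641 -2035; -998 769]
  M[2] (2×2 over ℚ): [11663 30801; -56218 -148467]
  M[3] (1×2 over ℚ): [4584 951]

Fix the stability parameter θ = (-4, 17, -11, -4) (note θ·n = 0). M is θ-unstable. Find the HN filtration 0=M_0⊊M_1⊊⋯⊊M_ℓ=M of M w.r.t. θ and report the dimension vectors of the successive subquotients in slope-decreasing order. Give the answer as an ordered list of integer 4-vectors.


Barcode: M ≅ I[1,3], I[1,4]. HN layers by μ_θ (3 steps, strictly decreasing):
  μ^(1)=3; μ^(2)=2/3; μ^(3)=-4

((0, 1, 1, 0); (0, 1, 1, 1); (2, 0, 0, 0))


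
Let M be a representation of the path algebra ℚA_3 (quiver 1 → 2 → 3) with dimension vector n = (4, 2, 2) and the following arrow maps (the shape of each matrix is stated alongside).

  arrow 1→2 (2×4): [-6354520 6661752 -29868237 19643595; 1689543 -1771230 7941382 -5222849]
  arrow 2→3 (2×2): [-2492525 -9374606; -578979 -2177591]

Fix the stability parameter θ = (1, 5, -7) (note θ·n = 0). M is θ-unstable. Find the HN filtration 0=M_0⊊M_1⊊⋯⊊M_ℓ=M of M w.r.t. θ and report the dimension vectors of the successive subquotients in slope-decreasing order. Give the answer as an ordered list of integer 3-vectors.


Barcode: M ≅ I[1,1]^2, I[1,3]^2. HN layers by μ_θ (2 steps, strictly decreasing):
  μ^(1)=1; μ^(2)=-1/3

((2, 0, 0); (2, 2, 2))


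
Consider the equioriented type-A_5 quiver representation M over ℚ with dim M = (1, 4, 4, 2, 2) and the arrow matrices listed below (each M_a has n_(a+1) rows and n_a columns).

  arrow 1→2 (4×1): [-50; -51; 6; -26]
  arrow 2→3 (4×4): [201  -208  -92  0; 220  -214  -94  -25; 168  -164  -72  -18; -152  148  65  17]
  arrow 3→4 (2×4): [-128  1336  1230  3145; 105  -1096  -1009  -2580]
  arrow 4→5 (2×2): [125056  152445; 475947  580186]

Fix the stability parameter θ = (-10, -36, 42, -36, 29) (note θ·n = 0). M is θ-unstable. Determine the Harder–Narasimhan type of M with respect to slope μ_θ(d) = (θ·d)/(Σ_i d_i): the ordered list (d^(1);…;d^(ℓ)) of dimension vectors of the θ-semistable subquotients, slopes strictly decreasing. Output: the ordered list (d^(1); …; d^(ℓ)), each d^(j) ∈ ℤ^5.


Via rank(M_{q-1}∘⋯∘M_p): M ≅ I[1,5], I[2,2], I[2,3], I[2,5], I[3,3].
μ_θ-semistable layers: μ^(1)=42; μ^(2)=29; μ^(3)=3; μ^(4)=-23; μ^(5)=-36

((0, 0, 2, 0, 0); (0, 0, 0, 0, 2); (0, 0, 2, 2, 0); (1, 1, 0, 0, 0); (0, 3, 0, 0, 0))


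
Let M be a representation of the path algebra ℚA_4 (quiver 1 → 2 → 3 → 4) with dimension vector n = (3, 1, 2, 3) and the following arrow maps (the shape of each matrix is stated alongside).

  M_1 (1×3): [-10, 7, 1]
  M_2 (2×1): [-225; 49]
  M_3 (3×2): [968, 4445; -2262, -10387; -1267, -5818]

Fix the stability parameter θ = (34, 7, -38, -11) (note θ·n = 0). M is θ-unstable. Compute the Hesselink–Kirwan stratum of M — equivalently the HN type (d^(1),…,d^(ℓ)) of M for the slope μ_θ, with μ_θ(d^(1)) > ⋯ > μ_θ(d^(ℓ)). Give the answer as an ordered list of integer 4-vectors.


Barcode: M ≅ I[1,1]^2, I[1,4], I[3,4], I[4,4]. HN layers by μ_θ (4 steps, strictly decreasing):
  μ^(1)=34; μ^(2)=-2; μ^(3)=-11; μ^(4)=-38

((2, 0, 0, 0); (1, 1, 1, 1); (0, 0, 0, 2); (0, 0, 1, 0))


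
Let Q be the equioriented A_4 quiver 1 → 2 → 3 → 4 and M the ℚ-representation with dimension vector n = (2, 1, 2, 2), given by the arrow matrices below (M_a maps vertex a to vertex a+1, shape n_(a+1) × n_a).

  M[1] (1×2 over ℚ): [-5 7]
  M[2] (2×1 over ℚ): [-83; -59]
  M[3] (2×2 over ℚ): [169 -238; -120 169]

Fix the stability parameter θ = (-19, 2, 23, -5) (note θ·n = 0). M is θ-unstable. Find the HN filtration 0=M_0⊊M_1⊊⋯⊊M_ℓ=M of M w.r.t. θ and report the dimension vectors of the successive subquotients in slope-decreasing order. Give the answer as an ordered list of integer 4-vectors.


Barcode: M ≅ I[1,1], I[1,4], I[3,4]. HN layers by μ_θ (3 steps, strictly decreasing):
  μ^(1)=9; μ^(2)=2; μ^(3)=-19

((0, 0, 2, 2); (0, 1, 0, 0); (2, 0, 0, 0))


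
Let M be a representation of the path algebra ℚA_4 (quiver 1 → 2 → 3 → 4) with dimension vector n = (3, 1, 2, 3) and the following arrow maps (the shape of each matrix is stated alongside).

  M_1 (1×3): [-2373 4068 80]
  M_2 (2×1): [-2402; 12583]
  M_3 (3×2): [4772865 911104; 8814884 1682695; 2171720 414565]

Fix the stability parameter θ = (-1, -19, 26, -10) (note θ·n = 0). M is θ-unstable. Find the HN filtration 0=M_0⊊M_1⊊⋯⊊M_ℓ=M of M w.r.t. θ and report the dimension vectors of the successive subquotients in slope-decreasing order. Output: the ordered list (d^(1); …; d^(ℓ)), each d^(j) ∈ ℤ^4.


Via rank(M_{q-1}∘⋯∘M_p): M ≅ I[1,1]^2, I[1,4], I[3,4], I[4,4].
μ_θ-semistable layers: μ^(1)=8; μ^(2)=-1; μ^(3)=-10

((0, 0, 2, 2); (2, 0, 0, 0); (1, 1, 0, 1))


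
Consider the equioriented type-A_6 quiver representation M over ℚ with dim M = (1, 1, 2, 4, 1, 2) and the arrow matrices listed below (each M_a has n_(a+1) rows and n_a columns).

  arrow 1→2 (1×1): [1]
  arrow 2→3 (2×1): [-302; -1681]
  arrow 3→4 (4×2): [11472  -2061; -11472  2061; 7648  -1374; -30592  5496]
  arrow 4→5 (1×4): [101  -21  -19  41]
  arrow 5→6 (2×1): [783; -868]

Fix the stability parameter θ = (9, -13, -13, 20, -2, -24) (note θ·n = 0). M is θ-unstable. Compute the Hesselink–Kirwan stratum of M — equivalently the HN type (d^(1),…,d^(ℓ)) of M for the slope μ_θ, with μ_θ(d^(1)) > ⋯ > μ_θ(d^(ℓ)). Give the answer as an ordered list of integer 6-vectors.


Via rank(M_{q-1}∘⋯∘M_p): M ≅ I[1,4], I[3,3], I[4,4]^2, I[4,6], I[6,6].
μ_θ-semistable layers: μ^(1)=20; μ^(2)=-2; μ^(3)=-17/3; μ^(4)=-13; μ^(5)=-24

((0, 0, 0, 3, 0, 0); (0, 0, 0, 1, 1, 1); (1, 1, 1, 0, 0, 0); (0, 0, 1, 0, 0, 0); (0, 0, 0, 0, 0, 1))


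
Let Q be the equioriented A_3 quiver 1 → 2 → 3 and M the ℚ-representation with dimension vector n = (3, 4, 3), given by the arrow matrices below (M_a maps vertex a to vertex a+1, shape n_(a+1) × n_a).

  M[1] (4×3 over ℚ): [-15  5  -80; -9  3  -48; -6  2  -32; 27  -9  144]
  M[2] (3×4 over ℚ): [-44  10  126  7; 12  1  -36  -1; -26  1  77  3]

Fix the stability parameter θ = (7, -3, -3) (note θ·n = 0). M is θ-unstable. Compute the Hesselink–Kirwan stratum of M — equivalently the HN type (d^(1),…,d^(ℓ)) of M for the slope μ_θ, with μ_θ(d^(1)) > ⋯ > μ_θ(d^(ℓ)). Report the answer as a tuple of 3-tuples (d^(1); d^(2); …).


Barcode: M ≅ I[1,1]^2, I[1,3], I[2,2], I[2,3]^2. HN layers by μ_θ (3 steps, strictly decreasing):
  μ^(1)=7; μ^(2)=1/3; μ^(3)=-3

((2, 0, 0); (1, 1, 1); (0, 3, 2))


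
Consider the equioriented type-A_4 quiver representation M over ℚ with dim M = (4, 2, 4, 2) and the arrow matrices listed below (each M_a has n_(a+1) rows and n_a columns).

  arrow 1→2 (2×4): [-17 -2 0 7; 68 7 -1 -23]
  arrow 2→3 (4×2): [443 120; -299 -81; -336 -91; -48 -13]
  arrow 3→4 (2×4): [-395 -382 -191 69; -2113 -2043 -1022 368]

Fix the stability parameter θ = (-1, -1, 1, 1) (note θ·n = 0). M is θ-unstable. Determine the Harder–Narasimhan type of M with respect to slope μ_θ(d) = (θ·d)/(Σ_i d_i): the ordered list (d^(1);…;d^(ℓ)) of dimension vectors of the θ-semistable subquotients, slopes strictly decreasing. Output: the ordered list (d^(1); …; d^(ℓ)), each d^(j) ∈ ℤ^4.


Barcode: M ≅ I[1,1]^2, I[1,4]^2, I[3,3]^2. HN layers by μ_θ (2 steps, strictly decreasing):
  μ^(1)=1; μ^(2)=-1

((0, 0, 4, 2); (4, 2, 0, 0))


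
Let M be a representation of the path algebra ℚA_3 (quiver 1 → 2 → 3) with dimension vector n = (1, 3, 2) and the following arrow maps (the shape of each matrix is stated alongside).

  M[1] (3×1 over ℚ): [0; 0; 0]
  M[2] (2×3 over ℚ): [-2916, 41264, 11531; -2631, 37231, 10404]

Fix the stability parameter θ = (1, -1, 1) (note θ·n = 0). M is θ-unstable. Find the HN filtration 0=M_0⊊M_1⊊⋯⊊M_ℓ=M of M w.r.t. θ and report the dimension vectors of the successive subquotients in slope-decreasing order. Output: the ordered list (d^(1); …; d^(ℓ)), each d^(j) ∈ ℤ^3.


Interval decomposition of M: I[1,1], I[2,2], I[2,3]^2.
HN type (ℓ=2): μ^(1)=1; μ^(2)=-1

((1, 0, 2); (0, 3, 0))


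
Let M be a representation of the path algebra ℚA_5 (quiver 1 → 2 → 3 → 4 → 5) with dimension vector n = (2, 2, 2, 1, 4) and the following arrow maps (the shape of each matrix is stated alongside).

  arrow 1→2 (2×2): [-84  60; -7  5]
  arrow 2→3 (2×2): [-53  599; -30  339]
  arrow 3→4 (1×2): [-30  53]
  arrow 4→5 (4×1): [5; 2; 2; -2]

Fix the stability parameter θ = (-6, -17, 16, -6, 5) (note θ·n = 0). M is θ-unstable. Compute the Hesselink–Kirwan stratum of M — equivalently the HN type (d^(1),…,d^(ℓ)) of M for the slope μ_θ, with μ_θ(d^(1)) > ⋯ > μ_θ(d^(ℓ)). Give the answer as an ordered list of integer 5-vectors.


Barcode: M ≅ I[1,1], I[1,5], I[2,3], I[5,5]^3. HN layers by μ_θ (5 steps, strictly decreasing):
  μ^(1)=16; μ^(2)=5; μ^(3)=-6; μ^(4)=-23/2; μ^(5)=-17

((0, 0, 1, 0, 0); (0, 0, 1, 1, 4); (1, 0, 0, 0, 0); (1, 1, 0, 0, 0); (0, 1, 0, 0, 0))


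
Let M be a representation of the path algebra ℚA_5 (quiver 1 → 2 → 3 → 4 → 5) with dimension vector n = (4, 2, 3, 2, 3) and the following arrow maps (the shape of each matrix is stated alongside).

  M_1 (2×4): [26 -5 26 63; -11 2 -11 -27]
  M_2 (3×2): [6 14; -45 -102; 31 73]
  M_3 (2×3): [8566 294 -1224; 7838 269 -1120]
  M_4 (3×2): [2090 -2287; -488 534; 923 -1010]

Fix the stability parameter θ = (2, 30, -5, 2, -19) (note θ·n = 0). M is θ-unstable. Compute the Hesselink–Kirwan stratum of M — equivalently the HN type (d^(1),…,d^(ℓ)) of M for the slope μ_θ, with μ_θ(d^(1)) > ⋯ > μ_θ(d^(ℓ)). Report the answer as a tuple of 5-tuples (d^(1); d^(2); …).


Interval decomposition of M: I[1,1]^2, I[1,5]^2, I[3,3], I[5,5].
HN type (ℓ=3): μ^(1)=2; μ^(2)=-5; μ^(3)=-19

((4, 2, 2, 2, 2); (0, 0, 1, 0, 0); (0, 0, 0, 0, 1))


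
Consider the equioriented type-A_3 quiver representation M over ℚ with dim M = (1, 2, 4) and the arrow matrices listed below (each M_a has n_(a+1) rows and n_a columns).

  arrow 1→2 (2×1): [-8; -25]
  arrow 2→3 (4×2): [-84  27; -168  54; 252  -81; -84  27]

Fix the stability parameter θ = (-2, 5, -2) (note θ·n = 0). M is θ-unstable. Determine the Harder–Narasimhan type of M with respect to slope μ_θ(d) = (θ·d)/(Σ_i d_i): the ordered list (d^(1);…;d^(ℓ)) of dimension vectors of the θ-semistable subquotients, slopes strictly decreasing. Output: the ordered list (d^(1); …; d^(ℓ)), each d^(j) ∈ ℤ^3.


Interval decomposition of M: I[1,3], I[2,2], I[3,3]^3.
HN type (ℓ=3): μ^(1)=5; μ^(2)=3/2; μ^(3)=-2

((0, 1, 0); (0, 1, 1); (1, 0, 3))


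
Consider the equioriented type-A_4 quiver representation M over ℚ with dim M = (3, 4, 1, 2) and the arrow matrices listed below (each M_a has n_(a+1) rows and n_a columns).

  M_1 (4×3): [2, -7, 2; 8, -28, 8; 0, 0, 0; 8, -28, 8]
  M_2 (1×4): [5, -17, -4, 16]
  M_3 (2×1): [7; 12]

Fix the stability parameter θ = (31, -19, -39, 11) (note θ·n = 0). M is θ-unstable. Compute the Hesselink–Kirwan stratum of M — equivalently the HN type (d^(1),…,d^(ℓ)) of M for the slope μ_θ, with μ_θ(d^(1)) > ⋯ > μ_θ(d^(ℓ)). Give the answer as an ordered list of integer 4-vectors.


Interval decomposition of M: I[1,1]^2, I[1,4], I[2,2]^3, I[4,4].
HN type (ℓ=4): μ^(1)=31; μ^(2)=11; μ^(3)=-9; μ^(4)=-19

((2, 0, 0, 0); (0, 0, 0, 2); (1, 1, 1, 0); (0, 3, 0, 0))


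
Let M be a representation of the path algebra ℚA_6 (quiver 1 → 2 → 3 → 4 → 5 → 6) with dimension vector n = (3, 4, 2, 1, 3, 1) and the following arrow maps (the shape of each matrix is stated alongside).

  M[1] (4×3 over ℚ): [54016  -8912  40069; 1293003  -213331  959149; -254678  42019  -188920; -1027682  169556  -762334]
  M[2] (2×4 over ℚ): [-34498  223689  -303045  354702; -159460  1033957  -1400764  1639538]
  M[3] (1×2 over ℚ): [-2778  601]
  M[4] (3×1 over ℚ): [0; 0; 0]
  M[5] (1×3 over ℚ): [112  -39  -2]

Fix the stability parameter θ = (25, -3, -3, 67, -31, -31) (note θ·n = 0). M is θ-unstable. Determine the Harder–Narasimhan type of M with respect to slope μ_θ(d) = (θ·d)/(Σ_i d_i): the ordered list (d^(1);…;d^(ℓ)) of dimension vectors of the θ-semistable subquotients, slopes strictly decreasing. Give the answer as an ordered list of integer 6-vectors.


Barcode: M ≅ I[1,2], I[1,3], I[1,4], I[2,2], I[5,5]^2, I[5,6]. HN layers by μ_θ (5 steps, strictly decreasing):
  μ^(1)=67; μ^(2)=11; μ^(3)=19/3; μ^(4)=-3; μ^(5)=-31

((0, 0, 0, 1, 0, 0); (1, 1, 0, 0, 0, 0); (2, 2, 2, 0, 0, 0); (0, 1, 0, 0, 0, 0); (0, 0, 0, 0, 3, 1))


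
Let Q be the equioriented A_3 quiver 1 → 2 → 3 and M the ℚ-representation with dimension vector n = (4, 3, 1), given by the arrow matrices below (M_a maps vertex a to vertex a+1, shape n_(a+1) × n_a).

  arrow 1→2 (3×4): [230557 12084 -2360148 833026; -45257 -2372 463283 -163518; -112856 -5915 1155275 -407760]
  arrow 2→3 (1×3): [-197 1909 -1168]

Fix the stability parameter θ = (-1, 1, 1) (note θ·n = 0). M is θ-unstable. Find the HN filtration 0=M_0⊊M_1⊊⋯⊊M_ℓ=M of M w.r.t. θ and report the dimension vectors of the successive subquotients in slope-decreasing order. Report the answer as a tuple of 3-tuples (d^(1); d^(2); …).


Via rank(M_{q-1}∘⋯∘M_p): M ≅ I[1,1], I[1,2]^2, I[1,3].
μ_θ-semistable layers: μ^(1)=1; μ^(2)=-1

((0, 3, 1); (4, 0, 0))


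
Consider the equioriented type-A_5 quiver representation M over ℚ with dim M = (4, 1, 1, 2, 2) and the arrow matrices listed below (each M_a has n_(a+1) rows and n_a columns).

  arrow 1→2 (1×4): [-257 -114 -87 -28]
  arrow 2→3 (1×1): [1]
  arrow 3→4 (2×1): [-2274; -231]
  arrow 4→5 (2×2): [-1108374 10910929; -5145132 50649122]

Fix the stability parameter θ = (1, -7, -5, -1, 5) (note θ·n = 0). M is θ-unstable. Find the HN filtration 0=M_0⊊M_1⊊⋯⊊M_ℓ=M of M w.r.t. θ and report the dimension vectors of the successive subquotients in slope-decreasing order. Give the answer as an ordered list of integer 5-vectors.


Interval decomposition of M: I[1,1]^3, I[1,5], I[4,4], I[5,5].
HN type (ℓ=4): μ^(1)=5; μ^(2)=1; μ^(3)=-1; μ^(4)=-11/3

((0, 0, 0, 0, 2); (3, 0, 0, 0, 0); (0, 0, 0, 2, 0); (1, 1, 1, 0, 0))


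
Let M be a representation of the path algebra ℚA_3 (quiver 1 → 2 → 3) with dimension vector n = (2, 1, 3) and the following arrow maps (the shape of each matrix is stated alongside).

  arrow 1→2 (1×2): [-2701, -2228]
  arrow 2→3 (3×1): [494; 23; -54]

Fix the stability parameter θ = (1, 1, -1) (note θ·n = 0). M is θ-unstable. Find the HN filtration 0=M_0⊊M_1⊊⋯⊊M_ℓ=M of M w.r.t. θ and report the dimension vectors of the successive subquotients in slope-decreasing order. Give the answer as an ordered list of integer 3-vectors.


Barcode: M ≅ I[1,1], I[1,3], I[3,3]^2. HN layers by μ_θ (3 steps, strictly decreasing):
  μ^(1)=1; μ^(2)=1/3; μ^(3)=-1

((1, 0, 0); (1, 1, 1); (0, 0, 2))


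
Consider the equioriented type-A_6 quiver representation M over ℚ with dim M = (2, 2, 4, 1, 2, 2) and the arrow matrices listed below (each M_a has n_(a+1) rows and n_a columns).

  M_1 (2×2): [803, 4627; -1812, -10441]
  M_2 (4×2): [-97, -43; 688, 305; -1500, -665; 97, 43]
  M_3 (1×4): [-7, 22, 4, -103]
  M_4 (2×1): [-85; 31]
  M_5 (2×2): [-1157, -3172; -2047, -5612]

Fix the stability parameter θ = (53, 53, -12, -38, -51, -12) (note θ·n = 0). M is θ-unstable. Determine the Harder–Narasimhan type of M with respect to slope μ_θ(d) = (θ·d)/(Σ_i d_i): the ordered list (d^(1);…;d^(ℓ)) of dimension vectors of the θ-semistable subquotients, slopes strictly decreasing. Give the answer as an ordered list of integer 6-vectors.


Barcode: M ≅ I[1,3], I[1,6], I[3,3]^2, I[5,5], I[6,6]. HN layers by μ_θ (4 steps, strictly decreasing):
  μ^(1)=94/3; μ^(2)=-7/6; μ^(3)=-12; μ^(4)=-51

((1, 1, 1, 0, 0, 0); (1, 1, 1, 1, 1, 1); (0, 0, 2, 0, 0, 1); (0, 0, 0, 0, 1, 0))


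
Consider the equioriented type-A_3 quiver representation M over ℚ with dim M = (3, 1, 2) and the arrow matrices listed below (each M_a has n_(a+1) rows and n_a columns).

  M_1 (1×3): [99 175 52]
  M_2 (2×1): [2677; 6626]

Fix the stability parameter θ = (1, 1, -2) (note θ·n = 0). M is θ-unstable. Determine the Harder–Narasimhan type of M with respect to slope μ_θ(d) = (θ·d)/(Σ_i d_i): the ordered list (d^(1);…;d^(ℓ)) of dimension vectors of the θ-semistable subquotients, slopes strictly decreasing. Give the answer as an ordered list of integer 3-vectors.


Interval decomposition of M: I[1,1]^2, I[1,3], I[3,3].
HN type (ℓ=3): μ^(1)=1; μ^(2)=0; μ^(3)=-2

((2, 0, 0); (1, 1, 1); (0, 0, 1))


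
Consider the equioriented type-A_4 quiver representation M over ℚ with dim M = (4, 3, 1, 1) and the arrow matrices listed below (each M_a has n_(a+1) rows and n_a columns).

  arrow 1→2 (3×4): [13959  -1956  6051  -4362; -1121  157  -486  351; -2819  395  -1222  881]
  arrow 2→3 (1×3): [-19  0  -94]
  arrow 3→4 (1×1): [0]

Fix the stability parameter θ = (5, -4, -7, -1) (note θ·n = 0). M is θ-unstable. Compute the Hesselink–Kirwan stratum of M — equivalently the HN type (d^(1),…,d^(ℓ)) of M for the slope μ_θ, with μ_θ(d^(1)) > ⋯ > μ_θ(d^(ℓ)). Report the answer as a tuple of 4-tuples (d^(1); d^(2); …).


Interval decomposition of M: I[1,1]^2, I[1,2], I[1,3], I[2,2], I[4,4].
HN type (ℓ=5): μ^(1)=5; μ^(2)=1/2; μ^(3)=-1; μ^(4)=-2; μ^(5)=-4

((2, 0, 0, 0); (1, 1, 0, 0); (0, 0, 0, 1); (1, 1, 1, 0); (0, 1, 0, 0))


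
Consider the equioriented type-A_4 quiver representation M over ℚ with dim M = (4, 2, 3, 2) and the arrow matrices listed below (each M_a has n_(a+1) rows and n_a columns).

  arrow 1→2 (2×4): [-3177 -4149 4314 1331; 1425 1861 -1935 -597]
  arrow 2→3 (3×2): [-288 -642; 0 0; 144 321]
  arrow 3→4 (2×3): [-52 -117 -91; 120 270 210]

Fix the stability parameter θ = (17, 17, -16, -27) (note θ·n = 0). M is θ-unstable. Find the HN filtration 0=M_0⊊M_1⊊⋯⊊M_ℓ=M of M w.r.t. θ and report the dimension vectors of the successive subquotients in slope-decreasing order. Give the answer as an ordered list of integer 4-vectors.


Via rank(M_{q-1}∘⋯∘M_p): M ≅ I[1,1]^2, I[1,2], I[1,4], I[3,3]^2, I[4,4].
μ_θ-semistable layers: μ^(1)=17; μ^(2)=-9/4; μ^(3)=-16; μ^(4)=-27

((3, 1, 0, 0); (1, 1, 1, 1); (0, 0, 2, 0); (0, 0, 0, 1))


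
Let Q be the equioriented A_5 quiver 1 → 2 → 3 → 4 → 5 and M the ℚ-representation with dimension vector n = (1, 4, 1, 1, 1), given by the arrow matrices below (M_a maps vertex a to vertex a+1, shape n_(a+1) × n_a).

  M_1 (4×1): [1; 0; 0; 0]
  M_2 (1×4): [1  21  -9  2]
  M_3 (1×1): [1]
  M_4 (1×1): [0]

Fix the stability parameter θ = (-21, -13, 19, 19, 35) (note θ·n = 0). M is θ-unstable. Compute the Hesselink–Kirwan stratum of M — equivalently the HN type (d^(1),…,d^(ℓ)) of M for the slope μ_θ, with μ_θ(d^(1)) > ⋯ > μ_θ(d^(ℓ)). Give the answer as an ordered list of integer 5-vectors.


Interval decomposition of M: I[1,4], I[2,2]^3, I[5,5].
HN type (ℓ=4): μ^(1)=35; μ^(2)=19; μ^(3)=-13; μ^(4)=-21

((0, 0, 0, 0, 1); (0, 0, 1, 1, 0); (0, 4, 0, 0, 0); (1, 0, 0, 0, 0))


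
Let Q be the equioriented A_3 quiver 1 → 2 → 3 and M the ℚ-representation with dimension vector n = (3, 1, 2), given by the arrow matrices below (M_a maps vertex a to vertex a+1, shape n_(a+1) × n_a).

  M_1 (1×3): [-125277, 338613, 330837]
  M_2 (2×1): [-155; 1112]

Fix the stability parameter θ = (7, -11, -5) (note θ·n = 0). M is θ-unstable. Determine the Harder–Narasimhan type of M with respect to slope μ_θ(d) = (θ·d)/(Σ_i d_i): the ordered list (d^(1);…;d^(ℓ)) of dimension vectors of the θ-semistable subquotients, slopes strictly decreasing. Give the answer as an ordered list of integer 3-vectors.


Via rank(M_{q-1}∘⋯∘M_p): M ≅ I[1,1]^2, I[1,3], I[3,3].
μ_θ-semistable layers: μ^(1)=7; μ^(2)=-3; μ^(3)=-5

((2, 0, 0); (1, 1, 1); (0, 0, 1))


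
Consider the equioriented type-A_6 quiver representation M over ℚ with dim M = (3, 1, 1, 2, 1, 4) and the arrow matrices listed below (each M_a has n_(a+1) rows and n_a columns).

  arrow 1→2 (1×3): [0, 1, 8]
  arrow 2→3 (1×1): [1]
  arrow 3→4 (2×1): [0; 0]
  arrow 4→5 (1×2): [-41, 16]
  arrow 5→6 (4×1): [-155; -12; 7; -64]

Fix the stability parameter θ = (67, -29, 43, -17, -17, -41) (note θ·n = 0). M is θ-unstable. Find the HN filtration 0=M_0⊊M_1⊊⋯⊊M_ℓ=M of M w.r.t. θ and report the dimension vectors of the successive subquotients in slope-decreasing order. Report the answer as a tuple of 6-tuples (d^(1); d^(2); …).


Barcode: M ≅ I[1,1]^2, I[1,3], I[4,4], I[4,6], I[6,6]^3. HN layers by μ_θ (6 steps, strictly decreasing):
  μ^(1)=67; μ^(2)=43; μ^(3)=19; μ^(4)=-17; μ^(5)=-25; μ^(6)=-41

((2, 0, 0, 0, 0, 0); (0, 0, 1, 0, 0, 0); (1, 1, 0, 0, 0, 0); (0, 0, 0, 1, 0, 0); (0, 0, 0, 1, 1, 1); (0, 0, 0, 0, 0, 3))


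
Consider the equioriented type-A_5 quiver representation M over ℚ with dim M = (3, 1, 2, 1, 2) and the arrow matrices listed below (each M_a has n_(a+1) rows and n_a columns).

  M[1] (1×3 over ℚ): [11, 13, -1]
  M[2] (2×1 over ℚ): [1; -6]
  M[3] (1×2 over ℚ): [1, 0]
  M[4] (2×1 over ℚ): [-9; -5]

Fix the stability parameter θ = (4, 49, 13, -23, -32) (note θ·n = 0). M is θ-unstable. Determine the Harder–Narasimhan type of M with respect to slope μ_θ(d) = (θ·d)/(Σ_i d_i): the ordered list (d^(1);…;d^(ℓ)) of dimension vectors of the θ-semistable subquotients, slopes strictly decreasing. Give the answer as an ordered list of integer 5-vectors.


Barcode: M ≅ I[1,1]^2, I[1,5], I[3,3], I[5,5]. HN layers by μ_θ (4 steps, strictly decreasing):
  μ^(1)=13; μ^(2)=4; μ^(3)=11/5; μ^(4)=-32

((0, 0, 1, 0, 0); (2, 0, 0, 0, 0); (1, 1, 1, 1, 1); (0, 0, 0, 0, 1))


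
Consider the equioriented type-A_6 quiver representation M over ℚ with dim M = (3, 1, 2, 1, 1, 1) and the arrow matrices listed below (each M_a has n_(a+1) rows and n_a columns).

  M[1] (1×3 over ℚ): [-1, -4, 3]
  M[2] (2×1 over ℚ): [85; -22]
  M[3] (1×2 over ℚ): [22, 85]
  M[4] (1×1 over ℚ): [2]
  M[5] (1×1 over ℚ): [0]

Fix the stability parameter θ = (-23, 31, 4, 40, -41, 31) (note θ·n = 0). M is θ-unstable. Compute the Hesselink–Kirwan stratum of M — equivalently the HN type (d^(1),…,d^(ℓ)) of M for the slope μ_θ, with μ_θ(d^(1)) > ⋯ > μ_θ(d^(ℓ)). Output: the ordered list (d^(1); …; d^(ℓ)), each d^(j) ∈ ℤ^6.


Via rank(M_{q-1}∘⋯∘M_p): M ≅ I[1,1]^2, I[1,3], I[3,5], I[6,6].
μ_θ-semistable layers: μ^(1)=31; μ^(2)=35/2; μ^(3)=1; μ^(4)=-23

((0, 0, 0, 0, 0, 1); (0, 1, 1, 0, 0, 0); (0, 0, 1, 1, 1, 0); (3, 0, 0, 0, 0, 0))


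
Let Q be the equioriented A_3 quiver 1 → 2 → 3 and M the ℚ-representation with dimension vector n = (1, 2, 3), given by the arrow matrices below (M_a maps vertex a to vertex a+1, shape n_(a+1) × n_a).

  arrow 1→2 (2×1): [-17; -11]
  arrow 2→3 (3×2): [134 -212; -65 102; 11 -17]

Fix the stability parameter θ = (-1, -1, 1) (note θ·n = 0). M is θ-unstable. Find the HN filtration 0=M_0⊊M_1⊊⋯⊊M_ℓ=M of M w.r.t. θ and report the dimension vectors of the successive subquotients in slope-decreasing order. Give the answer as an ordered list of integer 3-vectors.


Barcode: M ≅ I[1,3], I[2,3], I[3,3]. HN layers by μ_θ (2 steps, strictly decreasing):
  μ^(1)=1; μ^(2)=-1

((0, 0, 3); (1, 2, 0))


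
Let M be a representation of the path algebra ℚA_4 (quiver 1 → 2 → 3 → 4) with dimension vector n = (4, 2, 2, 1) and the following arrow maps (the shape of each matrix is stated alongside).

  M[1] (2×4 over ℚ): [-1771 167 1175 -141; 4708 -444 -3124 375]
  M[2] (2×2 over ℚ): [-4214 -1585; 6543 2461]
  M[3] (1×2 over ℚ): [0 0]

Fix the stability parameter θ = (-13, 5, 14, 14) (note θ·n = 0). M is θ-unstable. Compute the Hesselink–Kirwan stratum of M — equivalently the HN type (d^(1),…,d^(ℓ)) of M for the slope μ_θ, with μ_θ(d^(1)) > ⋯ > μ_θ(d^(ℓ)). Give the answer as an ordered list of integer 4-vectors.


Barcode: M ≅ I[1,1]^2, I[1,3]^2, I[4,4]. HN layers by μ_θ (3 steps, strictly decreasing):
  μ^(1)=14; μ^(2)=5; μ^(3)=-13

((0, 0, 2, 1); (0, 2, 0, 0); (4, 0, 0, 0))
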